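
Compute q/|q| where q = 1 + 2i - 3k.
0.2673 + 0.5345i - 0.8018k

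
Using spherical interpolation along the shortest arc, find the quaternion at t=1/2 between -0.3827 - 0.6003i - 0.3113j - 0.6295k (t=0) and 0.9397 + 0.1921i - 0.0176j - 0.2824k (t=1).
-0.8228 - 0.493i - 0.1827j - 0.216k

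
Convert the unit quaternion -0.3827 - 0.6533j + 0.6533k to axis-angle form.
axis = (0, -√2/2, √2/2), θ = 5π/4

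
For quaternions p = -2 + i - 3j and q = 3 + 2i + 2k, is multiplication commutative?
No: pq = -8 - 7i - 11j + 2k ≠ -8 + 5i - 7j - 10k = qp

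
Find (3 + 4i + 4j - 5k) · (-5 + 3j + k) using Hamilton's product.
-22 - i - 15j + 40k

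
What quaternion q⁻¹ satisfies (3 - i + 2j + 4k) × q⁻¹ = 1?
0.1 + 0.0333i - 0.0667j - 0.1333k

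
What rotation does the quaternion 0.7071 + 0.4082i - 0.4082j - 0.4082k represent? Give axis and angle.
axis = (√3/3, -√3/3, -√3/3), θ = π/2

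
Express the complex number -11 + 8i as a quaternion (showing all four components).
-11 + 8i + 0j + 0k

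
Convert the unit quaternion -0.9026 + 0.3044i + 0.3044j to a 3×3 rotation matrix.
[[0.8147, 0.1853, -0.5495], [0.1853, 0.8147, 0.5495], [0.5495, -0.5495, 0.6294]]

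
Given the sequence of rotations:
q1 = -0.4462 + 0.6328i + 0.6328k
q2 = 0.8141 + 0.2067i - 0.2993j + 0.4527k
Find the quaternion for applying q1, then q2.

q2 · q1 = -0.7805 + 0.2335i + 0.2892j + 0.5026k
-0.7805 + 0.2335i + 0.2892j + 0.5026k


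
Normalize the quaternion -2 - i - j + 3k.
-0.5164 - 0.2582i - 0.2582j + 0.7746k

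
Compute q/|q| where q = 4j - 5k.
0.6247j - 0.7809k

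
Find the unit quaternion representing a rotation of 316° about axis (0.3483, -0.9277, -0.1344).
-0.9272 + 0.1305i - 0.3475j - 0.0503k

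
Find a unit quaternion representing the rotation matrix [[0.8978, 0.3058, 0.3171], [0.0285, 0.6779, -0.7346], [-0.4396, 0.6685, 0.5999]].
0.891 + 0.3937i + 0.2123j - 0.0778k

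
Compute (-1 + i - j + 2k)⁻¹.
-0.1429 - 0.1429i + 0.1429j - 0.2857k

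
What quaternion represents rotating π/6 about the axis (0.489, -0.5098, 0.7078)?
0.9659 + 0.1266i - 0.1319j + 0.1832k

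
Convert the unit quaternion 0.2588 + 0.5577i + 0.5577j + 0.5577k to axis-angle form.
axis = (√3/3, √3/3, √3/3), θ = 5π/6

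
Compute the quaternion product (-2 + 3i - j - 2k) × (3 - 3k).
-12 + 12i + 6j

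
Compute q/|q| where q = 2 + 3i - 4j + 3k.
0.3244 + 0.4867i - 0.6489j + 0.4867k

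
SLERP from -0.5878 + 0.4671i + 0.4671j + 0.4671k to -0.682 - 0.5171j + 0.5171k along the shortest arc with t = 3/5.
-0.7635 + 0.2279i - 0.1336j + 0.5893k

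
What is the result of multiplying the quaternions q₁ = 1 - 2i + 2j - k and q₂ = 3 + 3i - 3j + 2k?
17 - 2i + 4j - k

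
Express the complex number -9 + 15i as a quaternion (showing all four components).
-9 + 15i + 0j + 0k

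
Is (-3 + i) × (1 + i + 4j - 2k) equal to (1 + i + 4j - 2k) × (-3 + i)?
No: pq = -4 - 2i - 10j + 10k ≠ -4 - 2i - 14j + 2k = qp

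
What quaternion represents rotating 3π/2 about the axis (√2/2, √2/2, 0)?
-0.7071 + 0.5i + 0.5j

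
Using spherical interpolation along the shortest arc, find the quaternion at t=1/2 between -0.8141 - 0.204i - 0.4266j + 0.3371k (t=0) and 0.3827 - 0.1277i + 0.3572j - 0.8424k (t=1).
-0.6449 - 0.0411i - 0.4224j + 0.6356k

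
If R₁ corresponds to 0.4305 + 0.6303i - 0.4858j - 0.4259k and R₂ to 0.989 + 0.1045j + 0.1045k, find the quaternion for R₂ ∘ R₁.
0.521 + 0.6296i - 0.3696j - 0.4421k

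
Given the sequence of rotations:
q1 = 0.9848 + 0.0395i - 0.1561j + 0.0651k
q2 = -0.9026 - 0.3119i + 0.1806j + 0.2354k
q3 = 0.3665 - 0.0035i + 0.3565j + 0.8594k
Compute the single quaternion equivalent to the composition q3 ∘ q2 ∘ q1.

q2 · q1 = -0.8637 - 0.2943i + 0.3484j + 0.2146k
q3 · q2 · q1 = -0.6262 - 0.3277i - 0.4324j - 0.5599k
-0.6262 - 0.3277i - 0.4324j - 0.5599k


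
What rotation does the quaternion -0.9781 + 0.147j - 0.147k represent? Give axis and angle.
axis = (0, √2/2, -√2/2), θ = 336°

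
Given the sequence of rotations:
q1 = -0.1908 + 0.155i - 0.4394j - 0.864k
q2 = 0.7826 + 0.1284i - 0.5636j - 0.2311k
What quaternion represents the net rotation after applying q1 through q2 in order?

q2 · q1 = -0.6165 + 0.4822i - 0.1612j - 0.6011k
-0.6165 + 0.4822i - 0.1612j - 0.6011k


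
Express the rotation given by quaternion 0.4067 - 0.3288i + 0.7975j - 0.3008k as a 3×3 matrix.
[[-0.453, -0.2798, 0.8465], [-0.7691, 0.6028, -0.2123], [-0.4509, -0.7472, -0.4882]]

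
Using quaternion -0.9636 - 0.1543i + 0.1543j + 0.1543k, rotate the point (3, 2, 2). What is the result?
(2.524, 0.275, 3.249)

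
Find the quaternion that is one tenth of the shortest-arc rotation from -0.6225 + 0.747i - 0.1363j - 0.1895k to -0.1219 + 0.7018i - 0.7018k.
-0.584 + 0.7618i - 0.1249j - 0.2508k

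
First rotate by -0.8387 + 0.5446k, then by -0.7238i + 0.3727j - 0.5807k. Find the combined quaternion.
0.3162 + 0.81i + 0.0816j + 0.487k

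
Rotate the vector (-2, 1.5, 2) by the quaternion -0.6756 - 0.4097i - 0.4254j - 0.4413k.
(1.004, -1.834, 2.425)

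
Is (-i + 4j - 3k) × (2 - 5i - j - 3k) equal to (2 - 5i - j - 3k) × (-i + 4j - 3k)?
No: pq = -10 - 17i + 20j + 15k ≠ -10 + 13i - 4j - 27k = qp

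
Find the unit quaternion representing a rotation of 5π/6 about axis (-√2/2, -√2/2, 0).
0.2588 - 0.683i - 0.683j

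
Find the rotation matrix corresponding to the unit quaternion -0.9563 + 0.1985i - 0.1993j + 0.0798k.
[[0.9078, 0.0735, 0.4129], [-0.2317, 0.9085, 0.3478], [-0.3495, -0.4115, 0.8418]]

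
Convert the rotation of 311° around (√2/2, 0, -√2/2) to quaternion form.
-0.91 + 0.2932i - 0.2932k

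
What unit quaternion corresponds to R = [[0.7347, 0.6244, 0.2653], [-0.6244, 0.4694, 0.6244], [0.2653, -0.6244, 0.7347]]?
0.8571 - 0.3642i - 0.3642k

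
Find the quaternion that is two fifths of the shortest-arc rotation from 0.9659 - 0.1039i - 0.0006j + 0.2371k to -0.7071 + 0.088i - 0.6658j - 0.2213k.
0.9198 - 0.1041i + 0.2871j + 0.2464k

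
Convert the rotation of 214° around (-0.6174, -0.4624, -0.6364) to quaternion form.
-0.2924 - 0.5904i - 0.4422j - 0.6086k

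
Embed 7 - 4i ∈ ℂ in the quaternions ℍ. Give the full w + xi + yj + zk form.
7 - 4i + 0j + 0k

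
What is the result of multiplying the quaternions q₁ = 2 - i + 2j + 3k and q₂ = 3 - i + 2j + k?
-2 - 9i + 8j + 11k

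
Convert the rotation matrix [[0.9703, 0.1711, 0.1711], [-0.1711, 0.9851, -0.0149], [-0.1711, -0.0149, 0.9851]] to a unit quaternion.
0.9925 + 0.0862j - 0.0862k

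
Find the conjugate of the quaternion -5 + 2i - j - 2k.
-5 - 2i + j + 2k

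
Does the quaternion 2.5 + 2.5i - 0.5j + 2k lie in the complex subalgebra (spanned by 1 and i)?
No. The quaternion 2.5 + 2.5i - 0.5j + 2k has j-coefficient y = -0.5 and k-coefficient z = 2, not both zero, so it does not lie in the complex subalgebra spanned by 1 and i.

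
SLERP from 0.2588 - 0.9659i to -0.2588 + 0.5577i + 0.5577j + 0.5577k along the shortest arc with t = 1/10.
0.2695 - 0.9587i - 0.0644j - 0.0644k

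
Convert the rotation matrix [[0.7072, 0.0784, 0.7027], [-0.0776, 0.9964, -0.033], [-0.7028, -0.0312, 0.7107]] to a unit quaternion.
0.9239 + 0.0005i + 0.3803j - 0.0422k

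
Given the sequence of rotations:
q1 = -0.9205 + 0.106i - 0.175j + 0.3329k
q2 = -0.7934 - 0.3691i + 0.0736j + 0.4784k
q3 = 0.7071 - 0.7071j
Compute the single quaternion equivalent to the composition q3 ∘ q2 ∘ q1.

q2 · q1 = 0.6231 + 0.3639i + 0.2447j - 0.6477k
q3 · q2 · q1 = 0.6136 + 0.7153i - 0.2676j - 0.2007k
0.6136 + 0.7153i - 0.2676j - 0.2007k


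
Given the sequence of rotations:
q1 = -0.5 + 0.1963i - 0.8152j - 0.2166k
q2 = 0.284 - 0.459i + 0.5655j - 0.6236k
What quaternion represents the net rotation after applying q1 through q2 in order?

q2 · q1 = 0.274 - 0.3456i - 0.7361j + 0.5135k
0.274 - 0.3456i - 0.7361j + 0.5135k


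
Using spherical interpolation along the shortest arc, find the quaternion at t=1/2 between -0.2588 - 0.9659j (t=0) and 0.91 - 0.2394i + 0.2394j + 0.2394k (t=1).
-0.6824 + 0.1398i - 0.7037j - 0.1398k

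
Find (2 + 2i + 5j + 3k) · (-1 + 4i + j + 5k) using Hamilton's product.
-30 + 28i - j - 11k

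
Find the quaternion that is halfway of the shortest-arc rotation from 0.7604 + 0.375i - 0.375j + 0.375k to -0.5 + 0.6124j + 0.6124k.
0.7586 + 0.2257i - 0.5943j - 0.1429k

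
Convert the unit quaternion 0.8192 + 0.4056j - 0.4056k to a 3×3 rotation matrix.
[[0.342, 0.6645, 0.6645], [-0.6645, 0.671, -0.329], [-0.6645, -0.329, 0.671]]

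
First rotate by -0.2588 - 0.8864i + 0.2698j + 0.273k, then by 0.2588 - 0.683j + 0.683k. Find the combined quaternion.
-0.0692 - 0.6001i - 0.3588j - 0.7115k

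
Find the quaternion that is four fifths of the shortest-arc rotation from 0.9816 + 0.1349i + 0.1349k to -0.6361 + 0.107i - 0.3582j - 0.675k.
0.7469 - 0.0591i + 0.298j + 0.5915k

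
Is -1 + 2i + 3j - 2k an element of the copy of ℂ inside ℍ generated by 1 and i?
No. The quaternion -1 + 2i + 3j - 2k has j-coefficient y = 3 and k-coefficient z = -2, not both zero, so it does not lie in the complex subalgebra spanned by 1 and i.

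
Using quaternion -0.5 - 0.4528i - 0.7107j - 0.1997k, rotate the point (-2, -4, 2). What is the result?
(0.187, -4.065, -2.727)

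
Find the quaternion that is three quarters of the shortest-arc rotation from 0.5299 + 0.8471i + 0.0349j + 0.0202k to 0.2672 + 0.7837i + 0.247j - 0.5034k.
0.3478 + 0.8317i + 0.2002j - 0.3838k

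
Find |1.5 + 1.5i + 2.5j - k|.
3.428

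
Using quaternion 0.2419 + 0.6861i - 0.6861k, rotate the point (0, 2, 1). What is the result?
(-0.278, -2.098, 0.722)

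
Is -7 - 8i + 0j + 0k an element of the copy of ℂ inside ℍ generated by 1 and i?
Yes. The quaternion -7 - 8i has j- and k-coefficients y = z = 0, so it lies in the complex subalgebra spanned by 1 and i.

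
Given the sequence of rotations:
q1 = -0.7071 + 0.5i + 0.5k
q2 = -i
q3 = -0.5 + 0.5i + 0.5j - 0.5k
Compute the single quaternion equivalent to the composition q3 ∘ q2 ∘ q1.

q2 · q1 = 0.5 + 0.7071i + 0.5j
q3 · q2 · q1 = -0.8536 + 0.1464i - 0.3535j - 0.3535k
-0.8536 + 0.1464i - 0.3535j - 0.3535k


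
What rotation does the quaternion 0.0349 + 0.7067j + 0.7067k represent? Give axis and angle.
axis = (0, √2/2, √2/2), θ = 176°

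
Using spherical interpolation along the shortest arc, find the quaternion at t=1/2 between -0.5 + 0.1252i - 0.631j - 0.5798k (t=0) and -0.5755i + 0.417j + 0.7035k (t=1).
-0.2678 + 0.3753i - 0.5613j - 0.6873k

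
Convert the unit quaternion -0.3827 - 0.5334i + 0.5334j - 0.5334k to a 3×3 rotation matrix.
[[-0.1381, -0.9773, 0.1608], [-0.1608, -0.1381, -0.9773], [0.9773, -0.1608, -0.1381]]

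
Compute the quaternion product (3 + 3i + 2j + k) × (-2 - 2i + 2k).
-2 - 8i - 12j + 8k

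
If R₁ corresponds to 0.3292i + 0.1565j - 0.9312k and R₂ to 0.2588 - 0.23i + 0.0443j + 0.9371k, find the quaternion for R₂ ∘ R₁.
0.9414 - 0.1027i + 0.1348j - 0.2916k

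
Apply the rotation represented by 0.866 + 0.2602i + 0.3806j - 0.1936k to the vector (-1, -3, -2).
(-3.352, -1.036, -1.3)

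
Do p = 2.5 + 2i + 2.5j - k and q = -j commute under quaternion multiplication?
No: pq = 2.5 - i - 2.5j - 2k ≠ 2.5 + i - 2.5j + 2k = qp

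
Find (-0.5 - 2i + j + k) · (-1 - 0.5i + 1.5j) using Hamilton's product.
-2 + 0.75i - 2.25j - 3.5k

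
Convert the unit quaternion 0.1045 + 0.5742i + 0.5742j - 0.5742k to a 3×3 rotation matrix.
[[-0.3188, 0.7794, -0.5394], [0.5394, -0.3188, -0.7794], [-0.7794, -0.5394, -0.3188]]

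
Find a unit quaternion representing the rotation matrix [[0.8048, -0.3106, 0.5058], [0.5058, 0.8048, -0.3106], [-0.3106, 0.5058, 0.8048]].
0.9239 + 0.2209i + 0.2209j + 0.2209k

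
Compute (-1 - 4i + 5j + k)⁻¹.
-0.0233 + 0.093i - 0.1163j - 0.0233k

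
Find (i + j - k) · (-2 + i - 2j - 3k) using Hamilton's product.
-2 - 7i - k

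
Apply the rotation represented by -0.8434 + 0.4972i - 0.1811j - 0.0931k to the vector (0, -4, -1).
(1.136, -2.825, 2.78)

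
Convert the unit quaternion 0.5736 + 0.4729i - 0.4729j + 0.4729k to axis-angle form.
axis = (√3/3, -√3/3, √3/3), θ = 110°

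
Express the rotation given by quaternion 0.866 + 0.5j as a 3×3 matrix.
[[0.5, 0, 0.866], [0, 1, 0], [-0.866, 0, 0.5]]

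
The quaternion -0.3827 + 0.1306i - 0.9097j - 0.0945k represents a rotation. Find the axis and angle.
axis = (0.1414, -0.9847, -0.1023), θ = 5π/4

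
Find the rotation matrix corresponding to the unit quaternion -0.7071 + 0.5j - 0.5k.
[[0, -0.7071, -0.7071], [0.7071, 0.5, -0.5], [0.7071, -0.5, 0.5]]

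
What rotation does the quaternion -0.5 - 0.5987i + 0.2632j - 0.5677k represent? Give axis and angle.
axis = (-0.6913, 0.3039, -0.6555), θ = 4π/3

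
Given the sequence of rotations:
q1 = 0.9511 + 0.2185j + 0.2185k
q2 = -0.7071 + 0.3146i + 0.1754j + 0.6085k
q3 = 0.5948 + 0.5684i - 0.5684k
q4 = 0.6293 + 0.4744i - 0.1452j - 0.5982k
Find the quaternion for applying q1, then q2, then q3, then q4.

q2 · q1 = -0.8438 + 0.2046i - 0.0564j + 0.493k
q3 · q2 · q1 = -0.338 - 0.39i - 0.4301j + 0.7408k
q4 · q3 · q2 · q1 = 0.353 - 0.7706i - 0.3397j + 0.4077k
0.353 - 0.7706i - 0.3397j + 0.4077k


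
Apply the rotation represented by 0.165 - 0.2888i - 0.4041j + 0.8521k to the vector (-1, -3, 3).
(-0.954, -0.438, 4.231)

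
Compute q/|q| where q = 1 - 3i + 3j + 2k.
0.2085 - 0.6255i + 0.6255j + 0.417k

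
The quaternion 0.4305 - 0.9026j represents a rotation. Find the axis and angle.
axis = (0, -1, 0), θ = 129°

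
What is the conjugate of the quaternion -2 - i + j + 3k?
-2 + i - j - 3k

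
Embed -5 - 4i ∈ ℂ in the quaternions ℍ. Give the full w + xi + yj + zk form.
-5 - 4i + 0j + 0k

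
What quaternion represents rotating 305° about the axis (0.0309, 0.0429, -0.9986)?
-0.887 + 0.0143i + 0.0198j - 0.4611k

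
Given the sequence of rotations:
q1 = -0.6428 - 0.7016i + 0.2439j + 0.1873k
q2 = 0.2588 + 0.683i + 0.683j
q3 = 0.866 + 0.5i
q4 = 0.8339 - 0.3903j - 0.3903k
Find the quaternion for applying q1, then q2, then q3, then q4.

q2 · q1 = 0.1463 - 0.4927i - 0.5038j + 0.6942k
q3 · q2 · q1 = 0.373 - 0.3535i - 0.7834j + 0.3493k
q4 · q3 · q2 · q1 = 0.1416 - 0.7369i - 0.6609j + 0.0077k
0.1416 - 0.7369i - 0.6609j + 0.0077k


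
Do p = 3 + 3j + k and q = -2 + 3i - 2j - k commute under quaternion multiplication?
No: pq = 1 + 8i - 9j - 14k ≠ 1 + 10i - 15j + 4k = qp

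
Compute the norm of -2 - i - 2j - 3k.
√18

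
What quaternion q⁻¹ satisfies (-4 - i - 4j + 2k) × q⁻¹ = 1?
-0.1081 + 0.027i + 0.1081j - 0.0541k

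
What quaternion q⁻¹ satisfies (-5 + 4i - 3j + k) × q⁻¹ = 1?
-0.098 - 0.0784i + 0.0588j - 0.0196k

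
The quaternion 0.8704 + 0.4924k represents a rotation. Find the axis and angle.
axis = (0, 0, 1), θ = 59°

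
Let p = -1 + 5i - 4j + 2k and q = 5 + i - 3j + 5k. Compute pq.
-32 + 10i - 40j - 6k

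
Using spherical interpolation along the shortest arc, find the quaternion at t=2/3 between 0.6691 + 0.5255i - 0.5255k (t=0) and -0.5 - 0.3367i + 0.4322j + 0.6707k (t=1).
0.5747 + 0.413i - 0.2958j - 0.6416k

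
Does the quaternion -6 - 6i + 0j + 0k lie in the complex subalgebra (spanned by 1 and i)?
Yes. The quaternion -6 - 6i has j- and k-coefficients y = z = 0, so it lies in the complex subalgebra spanned by 1 and i.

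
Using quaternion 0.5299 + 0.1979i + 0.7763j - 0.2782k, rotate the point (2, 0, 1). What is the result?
(-0.008, -0.617, -2.149)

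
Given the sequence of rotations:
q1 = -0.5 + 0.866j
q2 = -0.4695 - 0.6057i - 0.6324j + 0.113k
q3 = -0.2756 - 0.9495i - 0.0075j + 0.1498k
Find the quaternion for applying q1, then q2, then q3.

q2 · q1 = 0.7824 + 0.205i - 0.0904j - 0.581k
q3 · q2 · q1 = 0.0654 - 0.7815i - 0.5019j + 0.3647k
0.0654 - 0.7815i - 0.5019j + 0.3647k


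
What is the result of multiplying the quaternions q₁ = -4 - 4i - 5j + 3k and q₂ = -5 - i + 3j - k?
34 + 20i + 6j - 28k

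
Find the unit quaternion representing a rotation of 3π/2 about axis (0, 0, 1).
-0.7071 + 0.7071k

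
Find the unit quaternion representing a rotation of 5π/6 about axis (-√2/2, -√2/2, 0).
0.2588 - 0.683i - 0.683j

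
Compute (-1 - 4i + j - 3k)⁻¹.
-0.037 + 0.1481i - 0.037j + 0.1111k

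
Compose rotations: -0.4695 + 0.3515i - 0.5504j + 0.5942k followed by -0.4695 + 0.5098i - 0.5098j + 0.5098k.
-0.5423 - 0.4267i + 0.374j - 0.6197k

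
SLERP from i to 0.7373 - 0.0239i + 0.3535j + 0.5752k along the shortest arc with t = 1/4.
-0.2782 + 0.9261i - 0.1334j - 0.217k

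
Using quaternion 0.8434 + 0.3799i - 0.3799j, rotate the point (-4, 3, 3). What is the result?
(-5.634, 1.366, 0.627)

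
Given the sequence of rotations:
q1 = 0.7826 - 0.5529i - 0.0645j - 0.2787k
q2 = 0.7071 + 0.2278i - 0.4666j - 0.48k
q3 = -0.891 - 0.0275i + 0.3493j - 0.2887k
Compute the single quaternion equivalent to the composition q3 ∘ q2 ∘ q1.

q2 · q1 = 0.5155 - 0.1136i - 0.0819j - 0.8454k
q3 · q2 · q1 = -0.6779 - 0.2319i + 0.2626j + 0.6464k
-0.6779 - 0.2319i + 0.2626j + 0.6464k


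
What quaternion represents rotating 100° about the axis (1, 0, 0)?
0.6428 + 0.766i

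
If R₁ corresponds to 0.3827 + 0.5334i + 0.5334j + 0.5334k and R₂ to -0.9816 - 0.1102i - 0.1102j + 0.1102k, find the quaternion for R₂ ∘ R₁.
-0.3169 - 0.6833i - 0.4482j - 0.4814k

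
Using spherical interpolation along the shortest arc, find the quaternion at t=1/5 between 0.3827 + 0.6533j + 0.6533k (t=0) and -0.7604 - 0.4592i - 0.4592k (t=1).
0.4996 + 0.1062i + 0.5525j + 0.6587k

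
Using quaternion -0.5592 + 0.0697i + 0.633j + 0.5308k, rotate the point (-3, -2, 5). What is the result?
(-3.439, 4.412, -2.589)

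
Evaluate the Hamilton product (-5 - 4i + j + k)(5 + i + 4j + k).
-26 - 28i - 10j - 17k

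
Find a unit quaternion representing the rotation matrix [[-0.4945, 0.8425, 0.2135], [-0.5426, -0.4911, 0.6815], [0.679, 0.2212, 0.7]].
-0.4226 + 0.2723i + 0.2754j + 0.8194k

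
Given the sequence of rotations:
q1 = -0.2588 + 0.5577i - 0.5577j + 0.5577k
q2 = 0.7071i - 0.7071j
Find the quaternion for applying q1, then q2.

q2 · q1 = -0.7887 - 0.5773i - 0.2114j
-0.7887 - 0.5773i - 0.2114j


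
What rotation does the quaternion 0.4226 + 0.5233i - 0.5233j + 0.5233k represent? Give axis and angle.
axis = (√3/3, -√3/3, √3/3), θ = 130°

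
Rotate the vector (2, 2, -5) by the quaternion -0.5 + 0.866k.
(0.732, -2.732, -5)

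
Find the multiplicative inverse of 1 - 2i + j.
0.1667 + 0.3333i - 0.1667j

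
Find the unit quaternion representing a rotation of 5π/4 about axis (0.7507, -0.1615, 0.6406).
-0.3827 + 0.6936i - 0.1492j + 0.5918k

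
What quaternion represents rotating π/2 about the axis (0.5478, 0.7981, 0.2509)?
0.7071 + 0.3874i + 0.5643j + 0.1774k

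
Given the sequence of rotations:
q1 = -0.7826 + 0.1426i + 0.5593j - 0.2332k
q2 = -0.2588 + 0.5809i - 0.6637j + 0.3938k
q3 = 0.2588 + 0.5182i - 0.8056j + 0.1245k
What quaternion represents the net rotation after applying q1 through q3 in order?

q2 · q1 = 0.5827 - 0.557i + 0.5663j + 0.1717k
q3 · q2 · q1 = 0.8743 - 0.051i - 0.4812j - 0.0383k
0.8743 - 0.051i - 0.4812j - 0.0383k


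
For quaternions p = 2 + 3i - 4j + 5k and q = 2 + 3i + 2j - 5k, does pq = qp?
No: pq = 28 + 22i + 26j + 18k ≠ 28 + 2i - 34j - 18k = qp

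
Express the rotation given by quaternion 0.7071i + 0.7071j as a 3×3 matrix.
[[0, 1, 0], [1, 0, 0], [0, 0, -1]]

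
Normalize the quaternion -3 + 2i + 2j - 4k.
-0.5222 + 0.3482i + 0.3482j - 0.6963k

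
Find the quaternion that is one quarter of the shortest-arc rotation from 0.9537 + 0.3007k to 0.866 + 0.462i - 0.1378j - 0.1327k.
0.9717 + 0.1239i - 0.037j + 0.1975k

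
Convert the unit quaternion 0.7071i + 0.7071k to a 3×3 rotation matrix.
[[0, 0, 1], [0, -1, 0], [1, 0, 0]]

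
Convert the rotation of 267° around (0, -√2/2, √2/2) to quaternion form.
-0.6884 - 0.5129j + 0.5129k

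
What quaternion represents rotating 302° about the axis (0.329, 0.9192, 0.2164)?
-0.8746 + 0.1595i + 0.4456j + 0.1049k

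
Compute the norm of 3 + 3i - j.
√19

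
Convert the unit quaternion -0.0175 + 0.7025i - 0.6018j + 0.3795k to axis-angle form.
axis = (0.7026, -0.6019, 0.3796), θ = 182°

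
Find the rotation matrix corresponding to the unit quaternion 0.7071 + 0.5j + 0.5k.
[[0, -0.7071, 0.7071], [0.7071, 0.5, 0.5], [-0.7071, 0.5, 0.5]]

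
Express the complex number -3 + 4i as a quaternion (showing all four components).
-3 + 4i + 0j + 0k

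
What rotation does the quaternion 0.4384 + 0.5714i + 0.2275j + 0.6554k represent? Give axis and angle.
axis = (0.6358, 0.2531, 0.7292), θ = 128°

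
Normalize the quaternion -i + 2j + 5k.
-0.1826i + 0.3651j + 0.9129k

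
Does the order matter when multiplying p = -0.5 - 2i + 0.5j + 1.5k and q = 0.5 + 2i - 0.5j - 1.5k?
No: pq = qp = 6.25 - 2i + 0.5j + 1.5k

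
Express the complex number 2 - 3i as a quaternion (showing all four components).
2 - 3i + 0j + 0k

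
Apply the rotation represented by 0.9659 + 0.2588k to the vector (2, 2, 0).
(0.732, 2.732, 0)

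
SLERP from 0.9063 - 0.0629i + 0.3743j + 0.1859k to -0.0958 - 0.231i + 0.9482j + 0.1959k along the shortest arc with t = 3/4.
0.2118 - 0.2164i + 0.9258j + 0.2264k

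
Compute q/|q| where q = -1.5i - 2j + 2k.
-0.4685i - 0.6247j + 0.6247k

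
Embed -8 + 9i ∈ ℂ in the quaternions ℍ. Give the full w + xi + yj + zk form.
-8 + 9i + 0j + 0k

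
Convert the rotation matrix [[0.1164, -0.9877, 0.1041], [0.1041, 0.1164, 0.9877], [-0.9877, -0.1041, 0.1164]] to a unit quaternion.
0.5808 - 0.47i + 0.47j + 0.47k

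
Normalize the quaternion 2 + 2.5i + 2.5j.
0.4924 + 0.6155i + 0.6155j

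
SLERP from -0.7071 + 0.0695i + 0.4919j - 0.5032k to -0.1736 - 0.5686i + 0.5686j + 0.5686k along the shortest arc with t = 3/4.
-0.4155 - 0.488i + 0.6934j + 0.3293k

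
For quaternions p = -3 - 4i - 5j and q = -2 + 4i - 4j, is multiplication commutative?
No: pq = 2 - 4i + 22j + 36k ≠ 2 - 4i + 22j - 36k = qp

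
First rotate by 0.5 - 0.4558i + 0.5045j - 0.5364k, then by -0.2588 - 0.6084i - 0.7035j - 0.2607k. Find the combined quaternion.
-0.1916 + 0.3226i - 0.6898j - 0.6191k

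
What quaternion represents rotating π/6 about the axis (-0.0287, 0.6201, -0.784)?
0.9659 - 0.0074i + 0.1605j - 0.2029k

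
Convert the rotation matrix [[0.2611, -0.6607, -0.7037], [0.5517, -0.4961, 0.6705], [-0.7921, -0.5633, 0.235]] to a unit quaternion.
-0.5 + 0.6169i - 0.0442j - 0.6062k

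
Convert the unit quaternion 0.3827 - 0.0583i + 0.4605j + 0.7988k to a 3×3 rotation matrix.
[[-0.7003, -0.6651, 0.2593], [0.5577, -0.283, 0.7803], [-0.4456, 0.6911, 0.5691]]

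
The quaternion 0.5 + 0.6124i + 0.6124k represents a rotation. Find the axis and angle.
axis = (√2/2, 0, √2/2), θ = 2π/3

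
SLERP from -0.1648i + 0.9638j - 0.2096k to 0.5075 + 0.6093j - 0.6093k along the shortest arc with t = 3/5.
0.3252 - 0.0718i + 0.8105j - 0.4818k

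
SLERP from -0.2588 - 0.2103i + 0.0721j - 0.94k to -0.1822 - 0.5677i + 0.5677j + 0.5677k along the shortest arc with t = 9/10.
0.1392 + 0.5117i - 0.5297j - 0.662k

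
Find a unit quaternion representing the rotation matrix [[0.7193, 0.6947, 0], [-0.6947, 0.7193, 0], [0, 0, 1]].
0.9272 - 0.3746k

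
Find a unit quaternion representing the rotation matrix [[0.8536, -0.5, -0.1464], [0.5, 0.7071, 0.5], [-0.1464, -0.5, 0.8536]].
0.9239 - 0.2706i + 0.2706k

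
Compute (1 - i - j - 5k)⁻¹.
0.0357 + 0.0357i + 0.0357j + 0.1786k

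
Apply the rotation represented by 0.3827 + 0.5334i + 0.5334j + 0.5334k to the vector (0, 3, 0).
(0.482, -0.414, 2.932)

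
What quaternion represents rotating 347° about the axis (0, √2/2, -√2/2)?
-0.9936 + 0.08j - 0.08k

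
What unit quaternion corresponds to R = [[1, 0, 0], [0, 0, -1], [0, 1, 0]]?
0.7071 + 0.7071i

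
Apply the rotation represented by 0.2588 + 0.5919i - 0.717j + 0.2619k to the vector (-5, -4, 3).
(4.581, 0.872, -5.316)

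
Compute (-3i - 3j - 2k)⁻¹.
0.1364i + 0.1364j + 0.0909k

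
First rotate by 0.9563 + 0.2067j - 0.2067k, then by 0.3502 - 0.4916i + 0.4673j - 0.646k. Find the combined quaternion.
0.1048 - 0.4332i + 0.4177j - 0.7918k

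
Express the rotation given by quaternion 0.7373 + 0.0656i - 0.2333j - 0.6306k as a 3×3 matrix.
[[0.0958, 0.8993, -0.4268], [-0.9605, 0.1961, 0.1975], [0.2613, 0.391, 0.8825]]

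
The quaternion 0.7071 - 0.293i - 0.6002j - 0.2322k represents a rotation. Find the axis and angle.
axis = (-0.4144, -0.8488, -0.3284), θ = π/2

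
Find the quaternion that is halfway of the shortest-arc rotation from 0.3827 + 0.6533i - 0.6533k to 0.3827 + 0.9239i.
0.4091 + 0.843i - 0.3492k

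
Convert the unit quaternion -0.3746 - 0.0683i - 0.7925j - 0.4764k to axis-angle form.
axis = (-0.0737, -0.8547, -0.5138), θ = 224°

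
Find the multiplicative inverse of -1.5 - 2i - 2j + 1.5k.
-0.12 + 0.16i + 0.16j - 0.12k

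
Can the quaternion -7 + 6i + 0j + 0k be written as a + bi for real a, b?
Yes. The quaternion -7 + 6i has j- and k-coefficients y = z = 0, so it lies in the complex subalgebra spanned by 1 and i.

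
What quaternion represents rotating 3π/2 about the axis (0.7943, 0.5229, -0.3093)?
-0.7071 + 0.5617i + 0.3697j - 0.2187k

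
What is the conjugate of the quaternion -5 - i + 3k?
-5 + i - 3k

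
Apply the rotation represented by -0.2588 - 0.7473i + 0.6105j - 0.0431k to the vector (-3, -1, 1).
(-0.069, 2.352, -2.338)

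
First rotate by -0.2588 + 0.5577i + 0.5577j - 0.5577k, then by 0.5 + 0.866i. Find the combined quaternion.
-0.6124 + 0.0547i + 0.7618j + 0.2041k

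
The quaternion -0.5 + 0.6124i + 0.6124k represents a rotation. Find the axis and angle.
axis = (√2/2, 0, √2/2), θ = 4π/3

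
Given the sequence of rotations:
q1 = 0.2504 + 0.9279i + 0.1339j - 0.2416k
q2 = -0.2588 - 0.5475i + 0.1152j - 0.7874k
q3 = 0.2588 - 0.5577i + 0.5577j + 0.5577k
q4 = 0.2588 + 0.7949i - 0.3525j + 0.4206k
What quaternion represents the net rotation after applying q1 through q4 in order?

q2 · q1 = 0.2376 - 0.2996i - 0.8687j - 0.3148k
q3 · q2 · q1 = 0.5544 + 0.0989i - 0.435j + 0.7026k
q4 · q3 · q2 · q1 = -0.384 + 0.4016i - 0.8249j + 0.1041k
-0.384 + 0.4016i - 0.8249j + 0.1041k


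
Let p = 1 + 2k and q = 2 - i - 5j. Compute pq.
2 + 9i - 7j + 4k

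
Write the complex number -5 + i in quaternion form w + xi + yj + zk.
-5 + i + 0j + 0k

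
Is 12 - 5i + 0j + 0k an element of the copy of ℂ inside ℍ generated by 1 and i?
Yes. The quaternion 12 - 5i has j- and k-coefficients y = z = 0, so it lies in the complex subalgebra spanned by 1 and i.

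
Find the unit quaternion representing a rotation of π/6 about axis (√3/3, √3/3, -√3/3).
0.9659 + 0.1494i + 0.1494j - 0.1494k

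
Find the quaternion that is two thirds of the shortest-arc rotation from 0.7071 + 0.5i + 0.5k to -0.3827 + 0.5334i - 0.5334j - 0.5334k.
0.6101 - 0.2039i + 0.4215j + 0.6391k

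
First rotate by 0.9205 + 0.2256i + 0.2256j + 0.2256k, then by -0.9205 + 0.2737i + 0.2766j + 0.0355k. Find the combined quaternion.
-0.9795 + 0.0987i - 0.0068j - 0.1756k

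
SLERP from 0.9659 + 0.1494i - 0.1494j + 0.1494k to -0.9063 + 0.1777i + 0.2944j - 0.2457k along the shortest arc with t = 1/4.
0.9638 + 0.0678i - 0.1885j + 0.176k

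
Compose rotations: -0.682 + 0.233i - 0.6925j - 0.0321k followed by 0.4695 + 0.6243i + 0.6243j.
-0.0333 - 0.3364i - 0.7309j - 0.5929k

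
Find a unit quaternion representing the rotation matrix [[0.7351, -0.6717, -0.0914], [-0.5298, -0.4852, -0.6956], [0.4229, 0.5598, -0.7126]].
0.3665 + 0.8563i - 0.3508j + 0.0968k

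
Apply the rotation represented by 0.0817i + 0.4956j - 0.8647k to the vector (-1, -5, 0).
(0.582, 2.463, 4.427)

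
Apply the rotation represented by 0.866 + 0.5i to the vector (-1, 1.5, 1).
(-1, -0.116, 1.799)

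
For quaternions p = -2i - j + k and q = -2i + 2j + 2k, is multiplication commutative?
No: pq = -4 - 4i + 2j - 6k ≠ -4 + 4i - 2j + 6k = qp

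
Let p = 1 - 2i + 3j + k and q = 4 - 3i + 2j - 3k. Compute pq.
-5 - 22i + 5j + 6k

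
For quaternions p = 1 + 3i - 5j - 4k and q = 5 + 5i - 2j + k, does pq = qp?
No: pq = -16 + 7i - 50j ≠ -16 + 33i - 4j - 38k = qp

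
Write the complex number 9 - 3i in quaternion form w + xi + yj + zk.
9 - 3i + 0j + 0k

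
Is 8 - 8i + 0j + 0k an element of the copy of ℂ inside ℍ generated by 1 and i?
Yes. The quaternion 8 - 8i has j- and k-coefficients y = z = 0, so it lies in the complex subalgebra spanned by 1 and i.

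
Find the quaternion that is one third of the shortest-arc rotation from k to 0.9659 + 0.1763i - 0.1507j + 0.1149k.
0.4535 + 0.0828i - 0.0708j + 0.8846k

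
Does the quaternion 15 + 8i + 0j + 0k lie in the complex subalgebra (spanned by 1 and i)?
Yes. The quaternion 15 + 8i has j- and k-coefficients y = z = 0, so it lies in the complex subalgebra spanned by 1 and i.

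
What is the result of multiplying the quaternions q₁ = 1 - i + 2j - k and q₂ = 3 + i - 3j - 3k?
7 - 11i - j - 5k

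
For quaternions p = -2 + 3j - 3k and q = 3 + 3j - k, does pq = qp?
No: pq = -18 + 6i + 3j - 7k ≠ -18 - 6i + 3j - 7k = qp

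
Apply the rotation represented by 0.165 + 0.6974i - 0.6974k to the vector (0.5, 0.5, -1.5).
(1.588, -0.243, -0.412)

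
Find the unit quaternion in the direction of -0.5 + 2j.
-0.2425 + 0.9701j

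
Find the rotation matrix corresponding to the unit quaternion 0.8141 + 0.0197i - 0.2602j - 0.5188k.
[[0.3263, 0.8345, -0.4441], [-0.855, 0.4609, 0.2379], [0.4032, 0.3021, 0.8638]]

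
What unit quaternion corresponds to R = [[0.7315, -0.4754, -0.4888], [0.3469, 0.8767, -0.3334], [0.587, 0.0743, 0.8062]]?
0.9239 + 0.1103i - 0.2911j + 0.2225k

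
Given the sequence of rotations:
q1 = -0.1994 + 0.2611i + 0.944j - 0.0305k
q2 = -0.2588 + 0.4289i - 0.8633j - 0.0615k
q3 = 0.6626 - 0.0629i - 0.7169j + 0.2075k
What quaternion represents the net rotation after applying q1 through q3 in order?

q2 · q1 = 0.7527 - 0.0687i - 0.0751j + 0.6504k
q3 · q2 · q1 = 0.3056 - 0.5436i - 0.5627j + 0.5426k
0.3056 - 0.5436i - 0.5627j + 0.5426k


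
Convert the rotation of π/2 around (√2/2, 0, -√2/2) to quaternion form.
0.7071 + 0.5i - 0.5k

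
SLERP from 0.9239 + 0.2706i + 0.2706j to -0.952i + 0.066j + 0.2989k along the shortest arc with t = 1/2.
0.5867 + 0.7764i + 0.1299j - 0.1898k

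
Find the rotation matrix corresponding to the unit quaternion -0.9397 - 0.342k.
[[0.7661, -0.6428, 0], [0.6428, 0.7661, 0], [0, 0, 1]]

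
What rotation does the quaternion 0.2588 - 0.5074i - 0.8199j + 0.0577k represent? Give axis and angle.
axis = (-0.5253, -0.8488, 0.0597), θ = 5π/6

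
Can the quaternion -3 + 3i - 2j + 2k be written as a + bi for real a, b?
No. The quaternion -3 + 3i - 2j + 2k has j-coefficient y = -2 and k-coefficient z = 2, not both zero, so it does not lie in the complex subalgebra spanned by 1 and i.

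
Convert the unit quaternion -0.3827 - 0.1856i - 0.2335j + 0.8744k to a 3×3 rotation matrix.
[[-0.6382, 0.7559, -0.1459], [-0.5826, -0.598, -0.5504], [-0.5033, -0.2663, 0.8221]]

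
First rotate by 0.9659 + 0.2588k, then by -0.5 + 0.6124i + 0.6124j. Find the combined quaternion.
-0.4829 + 0.75i + 0.433j - 0.1294k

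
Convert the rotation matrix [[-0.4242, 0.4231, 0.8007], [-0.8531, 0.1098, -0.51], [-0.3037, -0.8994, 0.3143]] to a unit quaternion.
-0.5 + 0.1947i - 0.5522j + 0.6381k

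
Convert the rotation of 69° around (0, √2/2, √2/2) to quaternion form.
0.8241 + 0.4005j + 0.4005k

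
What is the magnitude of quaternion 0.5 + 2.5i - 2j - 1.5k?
3.571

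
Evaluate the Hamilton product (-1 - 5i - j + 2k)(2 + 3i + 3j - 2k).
20 - 17i - 9j - 6k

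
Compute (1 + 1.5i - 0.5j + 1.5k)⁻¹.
0.1739 - 0.2609i + 0.087j - 0.2609k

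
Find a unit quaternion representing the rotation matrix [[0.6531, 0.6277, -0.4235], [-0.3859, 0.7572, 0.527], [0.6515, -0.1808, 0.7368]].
0.887 - 0.1995i - 0.303j - 0.2857k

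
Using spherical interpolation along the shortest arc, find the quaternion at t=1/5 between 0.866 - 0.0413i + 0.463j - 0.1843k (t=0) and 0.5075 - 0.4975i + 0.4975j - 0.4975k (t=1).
0.8216 - 0.1411i + 0.488j - 0.2587k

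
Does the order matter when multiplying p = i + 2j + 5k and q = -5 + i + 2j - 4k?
Yes: pq = 15 - 23i - j - 25k ≠ 15 + 13i - 19j - 25k = qp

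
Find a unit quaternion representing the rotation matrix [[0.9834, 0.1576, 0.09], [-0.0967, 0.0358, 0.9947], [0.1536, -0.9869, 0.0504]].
0.7193 - 0.6887i - 0.0221j - 0.0884k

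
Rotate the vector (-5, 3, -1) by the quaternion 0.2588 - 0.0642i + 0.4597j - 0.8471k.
(5.081, 1.903, -2.359)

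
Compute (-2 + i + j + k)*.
-2 - i - j - k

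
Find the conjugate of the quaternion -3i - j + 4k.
3i + j - 4k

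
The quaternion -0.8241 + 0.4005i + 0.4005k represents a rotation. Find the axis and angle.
axis = (√2/2, 0, √2/2), θ = 291°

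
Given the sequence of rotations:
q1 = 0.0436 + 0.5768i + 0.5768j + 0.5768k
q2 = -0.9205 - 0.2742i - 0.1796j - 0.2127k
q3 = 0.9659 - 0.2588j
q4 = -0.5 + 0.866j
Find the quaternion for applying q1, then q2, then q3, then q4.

q2 · q1 = 0.3443 - 0.5238i - 0.5033j - 0.5948k
q3 · q2 · q1 = 0.2023 - 0.352i - 0.5752j - 0.7101k
q4 · q3 · q2 · q1 = 0.397 - 0.4389i + 0.4628j + 0.6599k
0.397 - 0.4389i + 0.4628j + 0.6599k


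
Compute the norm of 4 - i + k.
√18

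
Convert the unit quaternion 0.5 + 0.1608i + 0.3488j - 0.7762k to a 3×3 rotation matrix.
[[-0.4483, 0.8884, 0.0992], [-0.664, -0.2567, -0.7023], [-0.5984, -0.3807, 0.705]]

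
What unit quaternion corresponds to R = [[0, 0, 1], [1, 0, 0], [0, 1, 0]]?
0.5 + 0.5i + 0.5j + 0.5k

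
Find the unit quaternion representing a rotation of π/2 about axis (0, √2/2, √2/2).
0.7071 + 0.5j + 0.5k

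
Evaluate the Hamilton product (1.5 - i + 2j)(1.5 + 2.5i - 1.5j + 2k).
7.75 + 6.25i + 2.75j - 0.5k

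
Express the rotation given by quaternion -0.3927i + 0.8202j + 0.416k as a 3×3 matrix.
[[-0.6916, -0.6442, -0.3267], [-0.6442, 0.3455, 0.6824], [-0.3267, 0.6824, -0.6539]]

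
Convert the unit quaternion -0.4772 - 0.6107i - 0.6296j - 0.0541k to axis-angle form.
axis = (-0.6949, -0.7164, -0.0616), θ = 237°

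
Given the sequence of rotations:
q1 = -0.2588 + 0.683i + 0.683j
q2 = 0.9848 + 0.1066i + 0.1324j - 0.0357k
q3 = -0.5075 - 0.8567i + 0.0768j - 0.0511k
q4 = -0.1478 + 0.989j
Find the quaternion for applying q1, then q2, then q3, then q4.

q2 · q1 = -0.4181 + 0.6694i + 0.614j - 0.0084k
q3 · q2 · q1 = 0.7381 + 0.0492i - 0.3851j - 0.5518k
q4 · q3 · q2 · q1 = 0.2718 - 0.553i + 0.7869j + 0.0329k
0.2718 - 0.553i + 0.7869j + 0.0329k


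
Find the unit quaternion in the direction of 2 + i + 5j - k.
0.3592 + 0.1796i + 0.898j - 0.1796k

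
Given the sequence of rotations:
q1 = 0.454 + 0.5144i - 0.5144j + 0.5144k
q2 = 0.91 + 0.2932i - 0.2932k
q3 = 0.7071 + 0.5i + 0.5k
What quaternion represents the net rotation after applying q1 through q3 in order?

q2 · q1 = 0.4131 + 0.4504i - 0.7697j + 0.1842k
q3 · q2 · q1 = -0.0252 + 0.9099i - 0.4112j - 0.0481k
-0.0252 + 0.9099i - 0.4112j - 0.0481k


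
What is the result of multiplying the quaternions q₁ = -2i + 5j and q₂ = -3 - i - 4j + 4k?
18 + 26i - 7j + 13k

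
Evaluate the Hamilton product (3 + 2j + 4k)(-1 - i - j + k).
-5 + 3i - 9j + k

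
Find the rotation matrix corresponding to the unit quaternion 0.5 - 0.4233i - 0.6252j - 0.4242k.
[[-0.1416, 0.9535, -0.2661], [0.1051, 0.2817, 0.9537], [0.9843, 0.1071, -0.1401]]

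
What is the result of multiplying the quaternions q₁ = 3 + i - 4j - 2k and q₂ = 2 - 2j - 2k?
-6 + 6i - 12j - 12k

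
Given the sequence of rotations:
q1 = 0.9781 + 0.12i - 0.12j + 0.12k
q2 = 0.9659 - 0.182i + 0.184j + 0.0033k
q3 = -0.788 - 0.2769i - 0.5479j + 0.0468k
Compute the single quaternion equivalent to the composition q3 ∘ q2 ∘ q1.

q2 · q1 = 0.9883 - 0.0396i + 0.0863j + 0.1189k
q3 · q2 · q1 = -0.748 - 0.3116i - 0.5784j - 0.093k
-0.748 - 0.3116i - 0.5784j - 0.093k


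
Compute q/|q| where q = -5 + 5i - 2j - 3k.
-0.6299 + 0.6299i - 0.252j - 0.378k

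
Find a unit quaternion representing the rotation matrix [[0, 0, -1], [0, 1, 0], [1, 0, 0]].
0.7071 - 0.7071j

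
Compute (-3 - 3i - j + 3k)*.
-3 + 3i + j - 3k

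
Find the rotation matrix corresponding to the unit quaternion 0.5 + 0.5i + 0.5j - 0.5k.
[[0, 1, 0], [0, 0, -1], [-1, 0, 0]]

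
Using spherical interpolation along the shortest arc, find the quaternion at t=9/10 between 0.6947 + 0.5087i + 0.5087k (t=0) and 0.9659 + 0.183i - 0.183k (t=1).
0.9678 + 0.2258i - 0.1113k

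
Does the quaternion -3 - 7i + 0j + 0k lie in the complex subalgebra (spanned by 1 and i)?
Yes. The quaternion -3 - 7i has j- and k-coefficients y = z = 0, so it lies in the complex subalgebra spanned by 1 and i.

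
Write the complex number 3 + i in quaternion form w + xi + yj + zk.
3 + i + 0j + 0k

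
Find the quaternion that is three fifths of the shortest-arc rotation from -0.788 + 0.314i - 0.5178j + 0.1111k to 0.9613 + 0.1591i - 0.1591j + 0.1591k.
-0.9894 + 0.0371i - 0.1292j - 0.0546k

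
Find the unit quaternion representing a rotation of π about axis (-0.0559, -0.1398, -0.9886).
-0.0559i - 0.1398j - 0.9886k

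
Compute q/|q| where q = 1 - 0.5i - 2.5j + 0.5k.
0.3592 - 0.1796i - 0.898j + 0.1796k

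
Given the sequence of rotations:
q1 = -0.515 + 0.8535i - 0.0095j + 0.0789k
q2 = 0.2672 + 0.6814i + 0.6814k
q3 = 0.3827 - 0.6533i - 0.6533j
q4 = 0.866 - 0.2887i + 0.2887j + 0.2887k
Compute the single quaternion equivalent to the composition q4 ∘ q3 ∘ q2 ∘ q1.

q2 · q1 = -0.7729 - 0.1164i + 0.5253j - 0.3363k
q3 · q2 · q1 = -0.0287 + 0.6801i + 0.4863j - 0.5479k
q4 · q3 · q2 · q1 = 0.1893 + 0.2987i + 0.451j - 0.8195k
0.1893 + 0.2987i + 0.451j - 0.8195k


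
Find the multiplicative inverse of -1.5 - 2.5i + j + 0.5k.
-0.1538 + 0.2564i - 0.1026j - 0.0513k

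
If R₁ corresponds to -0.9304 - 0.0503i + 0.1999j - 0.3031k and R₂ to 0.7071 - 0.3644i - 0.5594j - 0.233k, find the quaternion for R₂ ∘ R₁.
-0.635 + 0.5196i + 0.5631j - 0.0985k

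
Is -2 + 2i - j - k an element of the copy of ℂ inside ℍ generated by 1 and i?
No. The quaternion -2 + 2i - j - k has j-coefficient y = -1 and k-coefficient z = -1, not both zero, so it does not lie in the complex subalgebra spanned by 1 and i.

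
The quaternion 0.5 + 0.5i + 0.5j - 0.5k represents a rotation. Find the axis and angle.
axis = (√3/3, √3/3, -√3/3), θ = 2π/3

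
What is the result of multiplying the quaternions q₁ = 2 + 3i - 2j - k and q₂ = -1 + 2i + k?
-7 - i - 3j + 7k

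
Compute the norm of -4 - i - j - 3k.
√27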